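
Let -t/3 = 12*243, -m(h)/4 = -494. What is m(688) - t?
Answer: 10724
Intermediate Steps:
m(h) = 1976 (m(h) = -4*(-494) = 1976)
t = -8748 (t = -36*243 = -3*2916 = -8748)
m(688) - t = 1976 - 1*(-8748) = 1976 + 8748 = 10724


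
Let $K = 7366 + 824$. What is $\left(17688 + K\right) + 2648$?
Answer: $28526$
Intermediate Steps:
$K = 8190$
$\left(17688 + K\right) + 2648 = \left(17688 + 8190\right) + 2648 = 25878 + 2648 = 28526$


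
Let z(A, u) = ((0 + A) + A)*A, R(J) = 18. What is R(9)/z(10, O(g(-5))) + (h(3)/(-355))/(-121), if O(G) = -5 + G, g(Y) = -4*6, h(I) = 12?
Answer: 77559/859100 ≈ 0.090279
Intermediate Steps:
g(Y) = -24
z(A, u) = 2*A² (z(A, u) = (A + A)*A = (2*A)*A = 2*A²)
R(9)/z(10, O(g(-5))) + (h(3)/(-355))/(-121) = 18/((2*10²)) + (12/(-355))/(-121) = 18/((2*100)) + (12*(-1/355))*(-1/121) = 18/200 - 12/355*(-1/121) = 18*(1/200) + 12/42955 = 9/100 + 12/42955 = 77559/859100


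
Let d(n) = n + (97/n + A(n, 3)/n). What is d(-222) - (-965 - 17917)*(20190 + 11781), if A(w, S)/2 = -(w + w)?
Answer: 134016115415/222 ≈ 6.0368e+8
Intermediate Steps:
A(w, S) = -4*w (A(w, S) = 2*(-(w + w)) = 2*(-2*w) = -4*w)
d(n) = -4 + n + 97/n (d(n) = n + (97/n + (-4*n)/n) = n + (97/n - 4) = n + (-4 + 97/n) = -4 + n + 97/n)
d(-222) - (-965 - 17917)*(20190 + 11781) = (-4 - 222 + 97/(-222)) - (-965 - 17917)*(20190 + 11781) = (-4 - 222 + 97*(-1/222)) - (-18882)*31971 = (-4 - 222 - 97/222) - 1*(-603676422) = -50269/222 + 603676422 = 134016115415/222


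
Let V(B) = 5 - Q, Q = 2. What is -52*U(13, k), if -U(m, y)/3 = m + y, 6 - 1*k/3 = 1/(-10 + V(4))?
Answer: 34320/7 ≈ 4902.9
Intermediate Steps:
V(B) = 3 (V(B) = 5 - 1*2 = 5 - 2 = 3)
k = 129/7 (k = 18 - 3/(-10 + 3) = 18 - 3/(-7) = 18 - 3*(-⅐) = 18 + 3/7 = 129/7 ≈ 18.429)
U(m, y) = -3*m - 3*y (U(m, y) = -3*(m + y) = -3*m - 3*y)
-52*U(13, k) = -52*(-3*13 - 3*129/7) = -52*(-39 - 387/7) = -52*(-660/7) = 34320/7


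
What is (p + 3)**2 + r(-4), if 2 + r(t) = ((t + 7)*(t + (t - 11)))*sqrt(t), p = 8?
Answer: 119 - 114*I ≈ 119.0 - 114.0*I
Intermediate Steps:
r(t) = -2 + sqrt(t)*(-11 + 2*t)*(7 + t) (r(t) = -2 + ((t + 7)*(t + (t - 11)))*sqrt(t) = -2 + ((7 + t)*(t + (-11 + t)))*sqrt(t) = -2 + ((7 + t)*(-11 + 2*t))*sqrt(t) = -2 + ((-11 + 2*t)*(7 + t))*sqrt(t) = -2 + sqrt(t)*(-11 + 2*t)*(7 + t))
(p + 3)**2 + r(-4) = (8 + 3)**2 + (-2 - 154*I + 2*(-4)**(5/2) + 3*(-4)**(3/2)) = 11**2 + (-2 - 154*I + 2*(32*I) + 3*(-8*I)) = 121 + (-2 - 154*I + 64*I - 24*I) = 121 + (-2 - 114*I) = 119 - 114*I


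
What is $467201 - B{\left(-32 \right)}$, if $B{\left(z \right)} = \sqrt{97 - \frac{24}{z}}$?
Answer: $467201 - \frac{\sqrt{391}}{2} \approx 4.6719 \cdot 10^{5}$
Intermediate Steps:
$467201 - B{\left(-32 \right)} = 467201 - \sqrt{97 - \frac{24}{-32}} = 467201 - \sqrt{97 - - \frac{3}{4}} = 467201 - \sqrt{97 + \frac{3}{4}} = 467201 - \sqrt{\frac{391}{4}} = 467201 - \frac{\sqrt{391}}{2}$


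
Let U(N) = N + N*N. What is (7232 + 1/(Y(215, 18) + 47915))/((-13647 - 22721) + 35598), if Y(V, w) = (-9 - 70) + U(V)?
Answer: -681804033/72592520 ≈ -9.3922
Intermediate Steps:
U(N) = N + N**2
Y(V, w) = -79 + V*(1 + V) (Y(V, w) = (-9 - 70) + V*(1 + V) = -79 + V*(1 + V))
(7232 + 1/(Y(215, 18) + 47915))/((-13647 - 22721) + 35598) = (7232 + 1/((-79 + 215*(1 + 215)) + 47915))/((-13647 - 22721) + 35598) = (7232 + 1/((-79 + 215*216) + 47915))/(-36368 + 35598) = (7232 + 1/((-79 + 46440) + 47915))/(-770) = (7232 + 1/(46361 + 47915))*(-1/770) = (7232 + 1/94276)*(-1/770) = (681804033/94276)*(-1/770) = -681804033/72592520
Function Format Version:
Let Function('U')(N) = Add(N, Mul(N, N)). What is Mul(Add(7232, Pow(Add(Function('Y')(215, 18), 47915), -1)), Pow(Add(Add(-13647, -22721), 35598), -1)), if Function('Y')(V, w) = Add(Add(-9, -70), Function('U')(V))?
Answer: Rational(-681804033, 72592520) ≈ -9.3922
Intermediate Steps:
Function('U')(N) = Add(N, Pow(N, 2))
Function('Y')(V, w) = Add(-79, Mul(V, Add(1, V))) (Function('Y')(V, w) = Add(Add(-9, -70), Mul(V, Add(1, V))) = Add(-79, Mul(V, Add(1, V))))
Mul(Add(7232, Pow(Add(Function('Y')(215, 18), 47915), -1)), Pow(Add(Add(-13647, -22721), 35598), -1)) = Mul(Add(7232, Pow(Add(Add(-79, Mul(215, Add(1, 215))), 47915), -1)), Pow(Add(Add(-13647, -22721), 35598), -1)) = Mul(Add(7232, Pow(Add(Add(-79, Mul(215, 216)), 47915), -1)), Pow(Add(-36368, 35598), -1)) = Mul(Add(7232, Pow(Add(Add(-79, 46440), 47915), -1)), Pow(-770, -1)) = Mul(Add(7232, Pow(Add(46361, 47915), -1)), Rational(-1, 770)) = Mul(Add(7232, Pow(94276, -1)), Rational(-1, 770)) = Mul(Add(7232, Rational(1, 94276)), Rational(-1, 770)) = Mul(Rational(681804033, 94276), Rational(-1, 770)) = Rational(-681804033, 72592520)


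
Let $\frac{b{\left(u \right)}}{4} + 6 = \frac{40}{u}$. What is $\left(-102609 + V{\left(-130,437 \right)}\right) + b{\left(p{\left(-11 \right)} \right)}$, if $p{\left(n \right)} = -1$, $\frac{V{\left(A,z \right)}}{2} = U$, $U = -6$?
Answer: $-102805$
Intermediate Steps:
$V{\left(A,z \right)} = -12$ ($V{\left(A,z \right)} = 2 \left(-6\right) = -12$)
$b{\left(u \right)} = -24 + \frac{160}{u}$ ($b{\left(u \right)} = -24 + 4 \frac{40}{u} = -24 + \frac{160}{u}$)
$\left(-102609 + V{\left(-130,437 \right)}\right) + b{\left(p{\left(-11 \right)} \right)} = \left(-102609 - 12\right) + \left(-24 + \frac{160}{-1}\right) = -102621 + \left(-24 + 160 \left(-1\right)\right) = -102621 - 184 = -102805$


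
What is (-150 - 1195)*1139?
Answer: -1531955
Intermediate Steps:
(-150 - 1195)*1139 = -1345*1139 = -1531955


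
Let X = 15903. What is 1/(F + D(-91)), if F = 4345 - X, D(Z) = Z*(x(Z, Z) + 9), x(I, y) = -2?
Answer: -1/12195 ≈ -8.2001e-5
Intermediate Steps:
D(Z) = 7*Z (D(Z) = Z*(-2 + 9) = Z*7 = 7*Z)
F = -11558 (F = 4345 - 1*15903 = 4345 - 15903 = -11558)
1/(F + D(-91)) = 1/(-11558 + 7*(-91)) = 1/(-11558 - 637) = 1/(-12195) = -1/12195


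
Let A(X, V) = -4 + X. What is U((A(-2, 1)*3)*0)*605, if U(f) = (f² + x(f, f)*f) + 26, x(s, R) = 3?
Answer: 15730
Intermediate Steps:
U(f) = 26 + f² + 3*f (U(f) = (f² + 3*f) + 26 = 26 + f² + 3*f)
U((A(-2, 1)*3)*0)*605 = (26 + (((-4 - 2)*3)*0)² + 3*(((-4 - 2)*3)*0))*605 = (26 + (-6*3*0)² + 3*(-6*3*0))*605 = (26 + (-18*0)² + 3*(-18*0))*605 = (26 + 0² + 3*0)*605 = (26 + 0 + 0)*605 = 26*605 = 15730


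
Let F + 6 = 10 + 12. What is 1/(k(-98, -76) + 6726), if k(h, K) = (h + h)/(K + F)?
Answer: 15/100939 ≈ 0.00014860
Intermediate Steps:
F = 16 (F = -6 + (10 + 12) = -6 + 22 = 16)
k(h, K) = 2*h/(16 + K) (k(h, K) = (h + h)/(K + 16) = (2*h)/(16 + K) = 2*h/(16 + K))
1/(k(-98, -76) + 6726) = 1/(2*(-98)/(16 - 76) + 6726) = 1/(2*(-98)/(-60) + 6726) = 1/(2*(-98)*(-1/60) + 6726) = 1/(49/15 + 6726) = 1/(100939/15) = 15/100939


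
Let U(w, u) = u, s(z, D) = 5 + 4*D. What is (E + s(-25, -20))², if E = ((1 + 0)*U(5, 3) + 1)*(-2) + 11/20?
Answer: 2719201/400 ≈ 6798.0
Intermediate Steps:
E = -149/20 (E = ((1 + 0)*3 + 1)*(-2) + 11/20 = (1*3 + 1)*(-2) + 11*(1/20) = (3 + 1)*(-2) + 11/20 = 4*(-2) + 11/20 = -8 + 11/20 = -149/20 ≈ -7.4500)
(E + s(-25, -20))² = (-149/20 + (5 + 4*(-20)))² = (-149/20 + (5 - 80))² = (-149/20 - 75)² = (-1649/20)² = 2719201/400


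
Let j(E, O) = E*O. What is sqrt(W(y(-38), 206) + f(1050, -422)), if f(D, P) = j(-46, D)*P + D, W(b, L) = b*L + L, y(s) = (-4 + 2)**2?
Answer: 2*sqrt(5096170) ≈ 4514.9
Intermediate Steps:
y(s) = 4 (y(s) = (-2)**2 = 4)
W(b, L) = L + L*b (W(b, L) = L*b + L = L + L*b)
f(D, P) = D - 46*D*P (f(D, P) = (-46*D)*P + D = -46*D*P + D = D - 46*D*P)
sqrt(W(y(-38), 206) + f(1050, -422)) = sqrt(206*(1 + 4) + 1050*(1 - 46*(-422))) = sqrt(206*5 + 1050*(1 + 19412)) = sqrt(1030 + 1050*19413) = sqrt(1030 + 20383650) = sqrt(20384680) = 2*sqrt(5096170)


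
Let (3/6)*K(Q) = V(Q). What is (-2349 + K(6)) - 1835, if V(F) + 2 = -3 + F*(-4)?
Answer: -4242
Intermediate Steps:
V(F) = -5 - 4*F (V(F) = -2 + (-3 + F*(-4)) = -2 + (-3 - 4*F) = -5 - 4*F)
K(Q) = -10 - 8*Q (K(Q) = 2*(-5 - 4*Q) = -10 - 8*Q)
(-2349 + K(6)) - 1835 = (-2349 + (-10 - 8*6)) - 1835 = (-2349 + (-10 - 48)) - 1835 = (-2349 - 58) - 1835 = -2407 - 1835 = -4242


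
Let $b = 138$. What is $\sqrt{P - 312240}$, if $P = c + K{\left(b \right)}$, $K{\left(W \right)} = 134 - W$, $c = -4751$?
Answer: $i \sqrt{316995} \approx 563.02 i$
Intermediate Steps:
$P = -4755$ ($P = -4751 + \left(134 - 138\right) = -4751 - 4 = -4755$)
$\sqrt{P - 312240} = \sqrt{-4755 - 312240} = \sqrt{-316995} = i \sqrt{316995}$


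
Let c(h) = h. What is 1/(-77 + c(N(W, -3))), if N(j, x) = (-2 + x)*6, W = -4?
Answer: -1/107 ≈ -0.0093458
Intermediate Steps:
N(j, x) = -12 + 6*x
1/(-77 + c(N(W, -3))) = 1/(-77 + (-12 + 6*(-3))) = 1/(-77 + (-12 - 18)) = 1/(-77 - 30) = 1/(-107) = -1/107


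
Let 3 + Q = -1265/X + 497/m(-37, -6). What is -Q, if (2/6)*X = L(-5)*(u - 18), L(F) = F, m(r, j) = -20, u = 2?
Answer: 7949/240 ≈ 33.121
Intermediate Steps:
X = 240 (X = 3*(-5*(2 - 18)) = 3*(-5*(-16)) = 3*80 = 240)
Q = -7949/240 (Q = -3 + (-1265/240 + 497/(-20)) = -3 + (-1265*1/240 + 497*(-1/20)) = -3 + (-253/48 - 497/20) = -3 - 7229/240 = -7949/240 ≈ -33.121)
-Q = -1*(-7949/240) = 7949/240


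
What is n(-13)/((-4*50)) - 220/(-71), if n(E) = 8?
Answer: 5429/1775 ≈ 3.0586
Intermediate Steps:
n(-13)/((-4*50)) - 220/(-71) = 8/((-4*50)) - 220/(-71) = 8/(-200) - 220*(-1/71) = 8*(-1/200) + 220/71 = -1/25 + 220/71 = 5429/1775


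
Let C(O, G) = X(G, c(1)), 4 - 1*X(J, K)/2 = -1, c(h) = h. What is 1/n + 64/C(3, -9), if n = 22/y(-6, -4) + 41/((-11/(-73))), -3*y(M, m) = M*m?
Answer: 379452/59255 ≈ 6.4037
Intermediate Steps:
X(J, K) = 10 (X(J, K) = 8 - 2*(-1) = 8 + 2 = 10)
C(O, G) = 10
y(M, m) = -M*m/3
n = 11851/44 (n = 22/((-⅓*(-6)*(-4))) + 41/((-11/(-73))) = 22/(-8) + 41/((-11*(-1/73))) = 22*(-⅛) + 41/(11/73) = -11/4 + 41*(73/11) = -11/4 + 2993/11 = 11851/44 ≈ 269.34)
1/n + 64/C(3, -9) = 1/(11851/44) + 64/10 = 44/11851 + (⅒)*64 = 44/11851 + 32/5 = 379452/59255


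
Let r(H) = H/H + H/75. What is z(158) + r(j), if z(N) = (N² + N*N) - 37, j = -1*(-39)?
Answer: 1247313/25 ≈ 49893.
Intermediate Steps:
j = 39
r(H) = 1 + H/75 (r(H) = 1 + H*(1/75) = 1 + H/75)
z(N) = -37 + 2*N² (z(N) = (N² + N²) - 37 = 2*N² - 37 = -37 + 2*N²)
z(158) + r(j) = (-37 + 2*158²) + (1 + (1/75)*39) = (-37 + 2*24964) + (1 + 13/25) = (-37 + 49928) + 38/25 = 49891 + 38/25 = 1247313/25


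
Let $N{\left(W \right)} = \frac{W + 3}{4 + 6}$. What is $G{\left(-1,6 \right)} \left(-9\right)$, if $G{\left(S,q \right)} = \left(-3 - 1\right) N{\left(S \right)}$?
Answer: $\frac{36}{5} \approx 7.2$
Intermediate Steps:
$N{\left(W \right)} = \frac{3}{10} + \frac{W}{10}$ ($N{\left(W \right)} = \frac{3 + W}{10} = \left(3 + W\right) \frac{1}{10} = \frac{3}{10} + \frac{W}{10}$)
$G{\left(S,q \right)} = - \frac{6}{5} - \frac{2 S}{5}$ ($G{\left(S,q \right)} = \left(-3 - 1\right) \left(\frac{3}{10} + \frac{S}{10}\right) = - 4 \left(\frac{3}{10} + \frac{S}{10}\right) = - \frac{6}{5} - \frac{2 S}{5}$)
$G{\left(-1,6 \right)} \left(-9\right) = \left(- \frac{6}{5} - - \frac{2}{5}\right) \left(-9\right) = \left(- \frac{6}{5} + \frac{2}{5}\right) \left(-9\right) = \left(- \frac{4}{5}\right) \left(-9\right) = \frac{36}{5}$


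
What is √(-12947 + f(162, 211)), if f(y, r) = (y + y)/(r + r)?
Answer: I*√576379205/211 ≈ 113.78*I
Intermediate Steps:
f(y, r) = y/r (f(y, r) = (2*y)/((2*r)) = (2*y)*(1/(2*r)) = y/r)
√(-12947 + f(162, 211)) = √(-12947 + 162/211) = √(-2731655/211) = I*√576379205/211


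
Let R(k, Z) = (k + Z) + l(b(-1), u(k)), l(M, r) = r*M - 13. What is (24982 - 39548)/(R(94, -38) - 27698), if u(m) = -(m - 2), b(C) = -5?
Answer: 14566/27195 ≈ 0.53561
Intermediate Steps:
u(m) = 2 - m (u(m) = -(-2 + m) = 2 - m)
l(M, r) = -13 + M*r (l(M, r) = M*r - 13 = -13 + M*r)
R(k, Z) = -23 + Z + 6*k (R(k, Z) = (k + Z) + (-13 - 5*(2 - k)) = (Z + k) + (-13 + (-10 + 5*k)) = (Z + k) + (-23 + 5*k) = -23 + Z + 6*k)
(24982 - 39548)/(R(94, -38) - 27698) = (24982 - 39548)/((-23 - 38 + 6*94) - 27698) = -14566/((-23 - 38 + 564) - 27698) = -14566/(503 - 27698) = -14566/(-27195) = -14566*(-1/27195) = 14566/27195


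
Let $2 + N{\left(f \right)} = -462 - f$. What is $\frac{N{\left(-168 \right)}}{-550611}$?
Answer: $\frac{296}{550611} \approx 0.00053758$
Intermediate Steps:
$N{\left(f \right)} = -464 - f$ ($N{\left(f \right)} = -2 - \left(462 + f\right) = -464 - f$)
$\frac{N{\left(-168 \right)}}{-550611} = \frac{-464 - -168}{-550611} = \left(-464 + 168\right) \left(- \frac{1}{550611}\right) = \left(-296\right) \left(- \frac{1}{550611}\right) = \frac{296}{550611}$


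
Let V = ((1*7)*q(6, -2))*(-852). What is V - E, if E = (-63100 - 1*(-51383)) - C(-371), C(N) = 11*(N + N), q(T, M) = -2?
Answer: 15483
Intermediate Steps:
C(N) = 22*N (C(N) = 11*(2*N) = 22*N)
V = 11928 (V = ((1*7)*(-2))*(-852) = (7*(-2))*(-852) = -14*(-852) = 11928)
E = -3555 (E = (-63100 - 1*(-51383)) - 22*(-371) = (-63100 + 51383) - 1*(-8162) = -11717 + 8162 = -3555)
V - E = 11928 - 1*(-3555) = 11928 + 3555 = 15483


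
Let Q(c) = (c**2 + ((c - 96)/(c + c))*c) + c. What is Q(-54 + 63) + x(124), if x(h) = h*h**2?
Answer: 3813341/2 ≈ 1.9067e+6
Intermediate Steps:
x(h) = h**3
Q(c) = -48 + c**2 + 3*c/2 (Q(c) = (c**2 + ((-96 + c)/((2*c)))*c) + c = (c**2 + ((-96 + c)*(1/(2*c)))*c) + c = (c**2 + ((-96 + c)/(2*c))*c) + c = (c**2 + (-48 + c/2)) + c = (-48 + c**2 + c/2) + c = -48 + c**2 + 3*c/2)
Q(-54 + 63) + x(124) = (-48 + (-54 + 63)**2 + 3*(-54 + 63)/2) + 124**3 = (-48 + 9**2 + (3/2)*9) + 1906624 = (-48 + 81 + 27/2) + 1906624 = 93/2 + 1906624 = 3813341/2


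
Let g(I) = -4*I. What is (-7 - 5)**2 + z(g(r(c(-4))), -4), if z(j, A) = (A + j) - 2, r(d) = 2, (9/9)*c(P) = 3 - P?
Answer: 130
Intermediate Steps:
c(P) = 3 - P
z(j, A) = -2 + A + j
(-7 - 5)**2 + z(g(r(c(-4))), -4) = (-7 - 5)**2 + (-2 - 4 - 4*2) = (-12)**2 + (-2 - 4 - 8) = 144 - 14 = 130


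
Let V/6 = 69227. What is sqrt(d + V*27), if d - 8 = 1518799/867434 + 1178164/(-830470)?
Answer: 3*sqrt(161662438996493909873047657270)/360188956990 ≈ 3348.8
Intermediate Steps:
V = 415362 (V = 6*69227 = 415362)
d = 3001180403097/360188956990 (d = 8 + (1518799/867434 + 1178164/(-830470)) = 8 + (1518799*(1/867434) + 1178164*(-1/830470)) = 8 + (1518799/867434 - 589082/415235) = 8 + 119668747177/360188956990 = 3001180403097/360188956990 ≈ 8.3322)
sqrt(d + V*27) = sqrt(3001180403097/360188956990 + 415362*27) = sqrt(3001180403097/360188956990 + 11214774) = sqrt(4039440751118973357/360188956990) = 3*sqrt(161662438996493909873047657270)/360188956990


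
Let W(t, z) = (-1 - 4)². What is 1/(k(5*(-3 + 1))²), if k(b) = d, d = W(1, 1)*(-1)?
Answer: 1/625 ≈ 0.0016000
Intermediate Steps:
W(t, z) = 25 (W(t, z) = (-5)² = 25)
d = -25 (d = 25*(-1) = -25)
k(b) = -25
1/(k(5*(-3 + 1))²) = 1/((-25)²) = 1/625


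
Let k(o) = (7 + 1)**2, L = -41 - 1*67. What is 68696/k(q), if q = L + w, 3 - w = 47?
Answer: 8587/8 ≈ 1073.4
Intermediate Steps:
w = -44 (w = 3 - 1*47 = 3 - 47 = -44)
L = -108 (L = -41 - 67 = -108)
q = -152 (q = -108 - 44 = -152)
k(o) = 64 (k(o) = 8**2 = 64)
68696/k(q) = 68696/64 = 68696*(1/64) = 8587/8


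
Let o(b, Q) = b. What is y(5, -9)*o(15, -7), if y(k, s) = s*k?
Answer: -675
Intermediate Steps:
y(k, s) = k*s
y(5, -9)*o(15, -7) = (5*(-9))*15 = -45*15 = -675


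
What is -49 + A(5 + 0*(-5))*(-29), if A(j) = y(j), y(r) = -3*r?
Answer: 386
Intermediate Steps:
A(j) = -3*j
-49 + A(5 + 0*(-5))*(-29) = -49 - 3*(5 + 0*(-5))*(-29) = -49 - 3*(5 + 0)*(-29) = -49 - 3*5*(-29) = -49 - 15*(-29) = -49 + 435 = 386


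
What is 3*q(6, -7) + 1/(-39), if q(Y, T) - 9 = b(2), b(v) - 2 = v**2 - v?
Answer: 1520/39 ≈ 38.974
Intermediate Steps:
b(v) = 2 + v**2 - v (b(v) = 2 + (v**2 - v) = 2 + v**2 - v)
q(Y, T) = 13 (q(Y, T) = 9 + (2 + 2**2 - 1*2) = 9 + (2 + 4 - 2) = 9 + 4 = 13)
3*q(6, -7) + 1/(-39) = 3*13 + 1/(-39) = 39 - 1/39 = 1520/39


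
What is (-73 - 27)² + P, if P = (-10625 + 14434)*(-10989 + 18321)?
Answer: 27937588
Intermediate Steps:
P = 27927588 (P = 3809*7332 = 27927588)
(-73 - 27)² + P = (-73 - 27)² + 27927588 = (-100)² + 27927588 = 10000 + 27927588 = 27937588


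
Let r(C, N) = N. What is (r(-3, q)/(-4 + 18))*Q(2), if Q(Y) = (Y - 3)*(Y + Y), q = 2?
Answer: -4/7 ≈ -0.57143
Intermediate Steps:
Q(Y) = 2*Y*(-3 + Y) (Q(Y) = (-3 + Y)*(2*Y) = 2*Y*(-3 + Y))
(r(-3, q)/(-4 + 18))*Q(2) = (2/(-4 + 18))*(2*2*(-3 + 2)) = (2/14)*(2*2*(-1)) = ((1/14)*2)*(-4) = (1/7)*(-4) = -4/7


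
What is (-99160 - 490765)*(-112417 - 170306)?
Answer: 166785365775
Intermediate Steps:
(-99160 - 490765)*(-112417 - 170306) = -589925*(-282723) = 166785365775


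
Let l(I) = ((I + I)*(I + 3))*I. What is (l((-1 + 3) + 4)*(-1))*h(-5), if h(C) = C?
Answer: 3240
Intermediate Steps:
l(I) = 2*I²*(3 + I) (l(I) = ((2*I)*(3 + I))*I = (2*I*(3 + I))*I = 2*I²*(3 + I))
(l((-1 + 3) + 4)*(-1))*h(-5) = ((2*((-1 + 3) + 4)²*(3 + ((-1 + 3) + 4)))*(-1))*(-5) = ((2*(2 + 4)²*(3 + (2 + 4)))*(-1))*(-5) = ((2*6²*(3 + 6))*(-1))*(-5) = ((2*36*9)*(-1))*(-5) = (648*(-1))*(-5) = -648*(-5) = 3240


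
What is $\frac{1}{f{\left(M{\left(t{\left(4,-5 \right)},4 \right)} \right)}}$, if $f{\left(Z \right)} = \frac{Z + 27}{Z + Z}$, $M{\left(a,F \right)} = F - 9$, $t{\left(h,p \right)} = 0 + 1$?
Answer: $- \frac{5}{11} \approx -0.45455$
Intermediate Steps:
$t{\left(h,p \right)} = 1$
$M{\left(a,F \right)} = -9 + F$ ($M{\left(a,F \right)} = F - 9 = -9 + F$)
$f{\left(Z \right)} = \frac{27 + Z}{2 Z}$
$\frac{1}{f{\left(M{\left(t{\left(4,-5 \right)},4 \right)} \right)}} = \frac{1}{\frac{1}{2} \frac{1}{-9 + 4} \left(27 + \left(-9 + 4\right)\right)} = \frac{1}{\frac{1}{2} \frac{1}{-5} \left(27 - 5\right)} = \frac{1}{\frac{1}{2} \left(- \frac{1}{5}\right) 22} = \frac{1}{- \frac{11}{5}} = - \frac{5}{11}$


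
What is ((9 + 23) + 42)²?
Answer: 5476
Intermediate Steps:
((9 + 23) + 42)² = (32 + 42)² = 74² = 5476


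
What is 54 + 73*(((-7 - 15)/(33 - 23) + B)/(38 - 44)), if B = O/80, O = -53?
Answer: 42637/480 ≈ 88.827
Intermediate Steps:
B = -53/80 ≈ -0.66250
54 + 73*(((-7 - 15)/(33 - 23) + B)/(38 - 44)) = 54 + 73*(((-7 - 15)/(33 - 23) - 53/80)/(38 - 44)) = 54 + 73*((-22/10 - 53/80)/(-6)) = 54 + 73*((-22*1/10 - 53/80)*(-1/6)) = 54 + 73*((-11/5 - 53/80)*(-1/6)) = 54 + 73*(-229/80*(-1/6)) = 54 + 73*(229/480) = 54 + 16717/480 = 42637/480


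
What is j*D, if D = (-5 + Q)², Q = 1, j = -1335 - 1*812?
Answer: -34352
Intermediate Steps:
j = -2147 (j = -1335 - 812 = -2147)
D = 16 (D = (-5 + 1)² = (-4)² = 16)
j*D = -2147*16 = -34352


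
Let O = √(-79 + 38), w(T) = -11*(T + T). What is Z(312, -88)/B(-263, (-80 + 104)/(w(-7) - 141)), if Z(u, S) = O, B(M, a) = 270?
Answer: I*√41/270 ≈ 0.023715*I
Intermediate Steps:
w(T) = -22*T
O = I*√41 (O = √(-41) = I*√41 ≈ 6.4031*I)
Z(u, S) = I*√41
Z(312, -88)/B(-263, (-80 + 104)/(w(-7) - 141)) = (I*√41)/270 = (I*√41)*(1/270) = I*√41/270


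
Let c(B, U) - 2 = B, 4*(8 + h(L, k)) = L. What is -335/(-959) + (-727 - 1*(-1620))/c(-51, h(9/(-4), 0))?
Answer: -119996/6713 ≈ -17.875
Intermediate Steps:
h(L, k) = -8 + L/4
c(B, U) = 2 + B
-335/(-959) + (-727 - 1*(-1620))/c(-51, h(9/(-4), 0)) = -335/(-959) + (-727 - 1*(-1620))/(2 - 51) = -335*(-1/959) + (-727 + 1620)/(-49) = 335/959 + 893*(-1/49) = 335/959 - 893/49 = -119996/6713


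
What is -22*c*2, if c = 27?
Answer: -1188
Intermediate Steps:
-22*c*2 = -22*27*2 = -594*2 = -1188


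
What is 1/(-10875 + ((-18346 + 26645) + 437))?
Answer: -1/2139 ≈ -0.00046751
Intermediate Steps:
1/(-10875 + ((-18346 + 26645) + 437)) = 1/(-10875 + (8299 + 437)) = 1/(-10875 + 8736) = 1/(-2139) = -1/2139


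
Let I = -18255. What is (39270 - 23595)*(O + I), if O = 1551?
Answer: -261835200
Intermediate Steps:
(39270 - 23595)*(O + I) = (39270 - 23595)*(1551 - 18255) = 15675*(-16704) = -261835200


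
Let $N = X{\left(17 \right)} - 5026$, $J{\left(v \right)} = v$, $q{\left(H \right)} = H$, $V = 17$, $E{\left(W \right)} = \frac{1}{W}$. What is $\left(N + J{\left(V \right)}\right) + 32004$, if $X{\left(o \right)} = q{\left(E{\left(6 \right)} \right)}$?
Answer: $\frac{161971}{6} \approx 26995.0$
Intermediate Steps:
$X{\left(o \right)} = \frac{1}{6}$
$N = - \frac{30155}{6}$ ($N = \frac{1}{6} - 5026 = - \frac{30155}{6} \approx -5025.8$)
$\left(N + J{\left(V \right)}\right) + 32004 = \left(- \frac{30155}{6} + 17\right) + 32004 = - \frac{30053}{6} + 32004 = \frac{161971}{6}$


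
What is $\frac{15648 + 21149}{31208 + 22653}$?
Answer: $\frac{36797}{53861} \approx 0.68318$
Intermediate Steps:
$\frac{15648 + 21149}{31208 + 22653} = \frac{36797}{53861}$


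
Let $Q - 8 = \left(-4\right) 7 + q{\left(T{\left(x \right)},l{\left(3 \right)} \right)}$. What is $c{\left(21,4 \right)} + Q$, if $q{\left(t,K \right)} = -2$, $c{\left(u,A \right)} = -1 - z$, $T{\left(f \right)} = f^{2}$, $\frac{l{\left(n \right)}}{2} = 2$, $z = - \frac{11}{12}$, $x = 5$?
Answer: $- \frac{265}{12} \approx -22.083$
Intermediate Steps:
$z = - \frac{11}{12}$ ($z = \left(-11\right) \frac{1}{12} = - \frac{11}{12} \approx -0.91667$)
$l{\left(n \right)} = 4$ ($l{\left(n \right)} = 2 \cdot 2 = 4$)
$c{\left(u,A \right)} = - \frac{1}{12}$ ($c{\left(u,A \right)} = -1 - - \frac{11}{12} = -1 + \frac{11}{12} = - \frac{1}{12}$)
$Q = -22$ ($Q = 8 - 30 = -22$)
$c{\left(21,4 \right)} + Q = - \frac{1}{12} - 22 = - \frac{265}{12}$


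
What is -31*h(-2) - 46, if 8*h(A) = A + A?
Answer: -61/2 ≈ -30.500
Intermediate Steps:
h(A) = A/4 (h(A) = (A + A)/8 = (2*A)/8 = A/4)
-31*h(-2) - 46 = -31*(-2)/4 - 46 = -31*(-½) - 46 = 31/2 - 46 = -61/2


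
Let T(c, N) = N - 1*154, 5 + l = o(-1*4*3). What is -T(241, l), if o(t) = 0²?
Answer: 159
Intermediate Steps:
o(t) = 0
l = -5 (l = -5 + 0 = -5)
T(c, N) = -154 + N (T(c, N) = N - 154 = -154 + N)
-T(241, l) = -(-154 - 5) = -1*(-159) = 159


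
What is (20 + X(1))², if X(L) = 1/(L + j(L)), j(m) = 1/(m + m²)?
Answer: 3844/9 ≈ 427.11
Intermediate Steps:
X(L) = 1/(L + 1/(L*(1 + L)))
(20 + X(1))² = (20 + 1*(1 + 1)/(1 + 1²*(1 + 1)))² = (20 + 1*2/(1 + 1*2))² = (20 + 1*2/(1 + 2))² = (20 + 1*2/3)² = (20 + 1*(⅓)*2)² = (20 + ⅔)² = (62/3)² = 3844/9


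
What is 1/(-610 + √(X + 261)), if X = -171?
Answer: -61/37201 - 3*√10/372010 ≈ -0.0016652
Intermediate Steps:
1/(-610 + √(X + 261)) = 1/(-610 + √(-171 + 261)) = 1/(-610 + √90) = 1/(-610 + 3*√10)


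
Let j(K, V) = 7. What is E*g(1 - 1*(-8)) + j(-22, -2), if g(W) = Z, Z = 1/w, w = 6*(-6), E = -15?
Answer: 89/12 ≈ 7.4167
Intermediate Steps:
w = -36
Z = -1/36 (Z = 1/(-36) = -1/36 ≈ -0.027778)
g(W) = -1/36
E*g(1 - 1*(-8)) + j(-22, -2) = -15*(-1/36) + 7 = 5/12 + 7 = 89/12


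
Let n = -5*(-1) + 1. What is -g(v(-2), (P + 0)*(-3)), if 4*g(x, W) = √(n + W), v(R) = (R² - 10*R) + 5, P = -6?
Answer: -√6/2 ≈ -1.2247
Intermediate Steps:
v(R) = 5 + R² - 10*R
n = 6 (n = 5 + 1 = 6)
g(x, W) = √(6 + W)/4
-g(v(-2), (P + 0)*(-3)) = -√(6 + (-6 + 0)*(-3))/4 = -√(6 - 6*(-3))/4 = -√(6 + 18)/4 = -√24/4 = -2*√6/4 = -√6/2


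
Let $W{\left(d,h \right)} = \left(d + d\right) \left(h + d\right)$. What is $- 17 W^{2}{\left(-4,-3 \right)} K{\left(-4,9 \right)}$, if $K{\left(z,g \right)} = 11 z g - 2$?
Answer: $21218176$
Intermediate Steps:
$W{\left(d,h \right)} = 2 d \left(d + h\right)$
$K{\left(z,g \right)} = -2 + 11 g z$ ($K{\left(z,g \right)} = 11 g z - 2 = -2 + 11 g z$)
$- 17 W^{2}{\left(-4,-3 \right)} K{\left(-4,9 \right)} = - 17 \left(2 \left(-4\right) \left(-4 - 3\right)\right)^{2} \left(-2 + 11 \cdot 9 \left(-4\right)\right) = - 17 \left(2 \left(-4\right) \left(-7\right)\right)^{2} \left(-2 - 396\right) = - 17 \cdot 56^{2} \left(-398\right) = \left(-17\right) 3136 \left(-398\right) = \left(-53312\right) \left(-398\right) = 21218176$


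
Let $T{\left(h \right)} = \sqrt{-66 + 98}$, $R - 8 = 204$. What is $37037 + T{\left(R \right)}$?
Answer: $37037 + 4 \sqrt{2} \approx 37043.0$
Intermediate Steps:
$R = 212$ ($R = 8 + 204 = 212$)
$T{\left(h \right)} = 4 \sqrt{2}$ ($T{\left(h \right)} = \sqrt{32} = 4 \sqrt{2}$)
$37037 + T{\left(R \right)} = 37037 + 4 \sqrt{2}$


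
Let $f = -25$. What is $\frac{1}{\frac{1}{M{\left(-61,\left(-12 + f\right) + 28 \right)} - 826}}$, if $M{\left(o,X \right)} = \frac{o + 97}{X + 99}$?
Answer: $- \frac{4128}{5} \approx -825.6$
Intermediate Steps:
$M{\left(o,X \right)} = \frac{97 + o}{99 + X}$
$\frac{1}{\frac{1}{M{\left(-61,\left(-12 + f\right) + 28 \right)} - 826}} = \frac{1}{\frac{1}{\frac{97 - 61}{99 + \left(\left(-12 - 25\right) + 28\right)} - 826}} = \frac{1}{\frac{1}{\frac{1}{99 + \left(-37 + 28\right)} 36 - 826}} = \frac{1}{\frac{1}{\frac{1}{99 - 9} \cdot 36 - 826}} = \frac{1}{\frac{1}{\frac{1}{90} \cdot 36 - 826}} = \frac{1}{\frac{1}{\frac{2}{5} - 826}} = \frac{1}{\frac{1}{- \frac{4128}{5}}} = \frac{1}{- \frac{5}{4128}} = - \frac{4128}{5}$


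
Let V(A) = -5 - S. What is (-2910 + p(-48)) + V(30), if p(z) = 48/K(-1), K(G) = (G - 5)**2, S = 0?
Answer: -8741/3 ≈ -2913.7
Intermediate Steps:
V(A) = -5 (V(A) = -5 - 1*0 = -5 + 0 = -5)
K(G) = (-5 + G)**2
p(z) = 4/3 (p(z) = 48/((-5 - 1)**2) = 48/((-6)**2) = 48/36 = 48*(1/36) = 4/3)
(-2910 + p(-48)) + V(30) = (-2910 + 4/3) - 5 = -8726/3 - 5 = -8741/3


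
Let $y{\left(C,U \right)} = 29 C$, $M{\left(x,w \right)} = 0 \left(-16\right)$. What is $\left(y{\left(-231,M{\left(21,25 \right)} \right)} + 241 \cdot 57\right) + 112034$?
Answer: $119072$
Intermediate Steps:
$M{\left(x,w \right)} = 0$
$\left(y{\left(-231,M{\left(21,25 \right)} \right)} + 241 \cdot 57\right) + 112034 = \left(29 \left(-231\right) + 241 \cdot 57\right) + 112034 = \left(-6699 + 13737\right) + 112034 = 7038 + 112034 = 119072$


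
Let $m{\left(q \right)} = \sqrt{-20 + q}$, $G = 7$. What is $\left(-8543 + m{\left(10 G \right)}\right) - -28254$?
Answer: $19711 + 5 \sqrt{2} \approx 19718.0$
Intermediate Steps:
$\left(-8543 + m{\left(10 G \right)}\right) - -28254 = \left(-8543 + \sqrt{-20 + 10 \cdot 7}\right) - -28254 = \left(-8543 + \sqrt{-20 + 70}\right) + 28254 = \left(-8543 + \sqrt{50}\right) + 28254 = \left(-8543 + 5 \sqrt{2}\right) + 28254 = 19711 + 5 \sqrt{2}$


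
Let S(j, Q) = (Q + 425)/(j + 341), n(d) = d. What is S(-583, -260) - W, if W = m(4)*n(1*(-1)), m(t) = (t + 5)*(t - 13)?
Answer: -1797/22 ≈ -81.682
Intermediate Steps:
m(t) = (-13 + t)*(5 + t) (m(t) = (5 + t)*(-13 + t) = (-13 + t)*(5 + t))
S(j, Q) = (425 + Q)/(341 + j)
W = 81 (W = (-65 + 4² - 8*4)*(1*(-1)) = (-65 + 16 - 32)*(-1) = -81*(-1) = 81)
S(-583, -260) - W = (425 - 260)/(341 - 583) - 1*81 = 165/(-242) - 81 = -1/242*165 - 81 = -15/22 - 81 = -1797/22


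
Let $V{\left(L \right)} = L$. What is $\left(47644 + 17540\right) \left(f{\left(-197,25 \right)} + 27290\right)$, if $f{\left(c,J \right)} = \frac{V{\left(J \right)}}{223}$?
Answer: $\frac{396689942880}{223} \approx 1.7789 \cdot 10^{9}$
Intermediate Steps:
$f{\left(c,J \right)} = \frac{J}{223}$
$\left(47644 + 17540\right) \left(f{\left(-197,25 \right)} + 27290\right) = \left(47644 + 17540\right) \left(\frac{1}{223} \cdot 25 + 27290\right) = 65184 \left(\frac{25}{223} + 27290\right) = 65184 \cdot \frac{6085695}{223} = \frac{396689942880}{223}$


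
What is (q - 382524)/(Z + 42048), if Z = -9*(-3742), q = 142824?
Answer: -39950/12621 ≈ -3.1654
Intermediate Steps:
Z = 33678
(q - 382524)/(Z + 42048) = (142824 - 382524)/(33678 + 42048) = -239700/75726 = -239700*1/75726 = -39950/12621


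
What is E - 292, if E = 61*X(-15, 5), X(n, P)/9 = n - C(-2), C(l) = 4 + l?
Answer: -9625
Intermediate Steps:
X(n, P) = -18 + 9*n (X(n, P) = 9*(n - (4 - 2)) = 9*(n - 1*2) = 9*(n - 2) = 9*(-2 + n) = -18 + 9*n)
E = -9333 (E = 61*(-18 + 9*(-15)) = 61*(-18 - 135) = 61*(-153) = -9333)
E - 292 = -9333 - 292 = -9625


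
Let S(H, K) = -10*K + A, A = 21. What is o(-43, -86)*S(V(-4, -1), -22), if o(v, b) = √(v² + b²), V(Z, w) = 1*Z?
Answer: 10363*√5 ≈ 23172.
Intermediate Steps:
V(Z, w) = Z
o(v, b) = √(b² + v²)
S(H, K) = 21 - 10*K (S(H, K) = -10*K + 21 = 21 - 10*K)
o(-43, -86)*S(V(-4, -1), -22) = √((-86)² + (-43)²)*(21 - 10*(-22)) = √(7396 + 1849)*(21 + 220) = √9245*241 = (43*√5)*241 = 10363*√5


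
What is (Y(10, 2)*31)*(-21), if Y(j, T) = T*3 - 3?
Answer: -1953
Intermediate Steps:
Y(j, T) = -3 + 3*T (Y(j, T) = 3*T - 3 = -3 + 3*T)
(Y(10, 2)*31)*(-21) = ((-3 + 3*2)*31)*(-21) = ((-3 + 6)*31)*(-21) = (3*31)*(-21) = 93*(-21) = -1953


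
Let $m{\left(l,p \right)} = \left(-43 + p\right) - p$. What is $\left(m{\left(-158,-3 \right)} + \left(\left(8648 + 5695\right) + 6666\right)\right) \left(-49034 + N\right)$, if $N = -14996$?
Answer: $-1342452980$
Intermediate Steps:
$m{\left(l,p \right)} = -43$
$\left(m{\left(-158,-3 \right)} + \left(\left(8648 + 5695\right) + 6666\right)\right) \left(-49034 + N\right) = \left(-43 + \left(\left(8648 + 5695\right) + 6666\right)\right) \left(-49034 - 14996\right) = \left(-43 + \left(14343 + 6666\right)\right) \left(-64030\right) = \left(-43 + 21009\right) \left(-64030\right) = 20966 \left(-64030\right) = -1342452980$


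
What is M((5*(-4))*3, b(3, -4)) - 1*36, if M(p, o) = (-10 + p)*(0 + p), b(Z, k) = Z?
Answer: 4164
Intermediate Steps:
M(p, o) = p*(-10 + p) (M(p, o) = (-10 + p)*p = p*(-10 + p))
M((5*(-4))*3, b(3, -4)) - 1*36 = ((5*(-4))*3)*(-10 + (5*(-4))*3) - 1*36 = (-20*3)*(-10 - 20*3) - 36 = -60*(-10 - 60) - 36 = -60*(-70) - 36 = 4200 - 36 = 4164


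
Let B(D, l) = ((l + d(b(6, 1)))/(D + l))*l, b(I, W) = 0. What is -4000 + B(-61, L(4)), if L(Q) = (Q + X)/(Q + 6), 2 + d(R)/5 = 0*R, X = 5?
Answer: -24039181/6010 ≈ -3999.9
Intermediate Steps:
d(R) = -10 (d(R) = -10 + 5*(0*R) = -10 + 5*0 = -10 + 0 = -10)
L(Q) = (5 + Q)/(6 + Q) (L(Q) = (Q + 5)/(Q + 6) = (5 + Q)/(6 + Q))
B(D, l) = l*(-10 + l)/(D + l) (B(D, l) = ((l - 10)/(D + l))*l = ((-10 + l)/(D + l))*l = l*(-10 + l)/(D + l))
-4000 + B(-61, L(4)) = -4000 + ((5 + 4)/(6 + 4))*(-10 + (5 + 4)/(6 + 4))/(-61 + (5 + 4)/(6 + 4)) = -4000 + (9/10)*(-10 + 9/10)/(-61 + 9/10) = -4000 + ((⅒)*9)*(-10 + (⅒)*9)/(-61 + (⅒)*9) = -4000 + 9*(-10 + 9/10)/(10*(-61 + 9/10)) = -4000 + (9/10)*(-91/10)/(-601/10) = -4000 + (9/10)*(-10/601)*(-91/10) = -4000 + 819/6010 = -24039181/6010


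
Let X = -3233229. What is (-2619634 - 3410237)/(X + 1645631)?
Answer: 6029871/1587598 ≈ 3.7981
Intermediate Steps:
(-2619634 - 3410237)/(X + 1645631) = (-2619634 - 3410237)/(-3233229 + 1645631) = -6029871/(-1587598) = -6029871*(-1/1587598) = 6029871/1587598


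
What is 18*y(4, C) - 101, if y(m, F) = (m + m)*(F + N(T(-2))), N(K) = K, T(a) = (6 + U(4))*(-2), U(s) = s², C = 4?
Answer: -5861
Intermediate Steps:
T(a) = -44 (T(a) = (6 + 4²)*(-2) = (6 + 16)*(-2) = 22*(-2) = -44)
y(m, F) = 2*m*(-44 + F) (y(m, F) = (m + m)*(F - 44) = (2*m)*(-44 + F) = 2*m*(-44 + F))
18*y(4, C) - 101 = 18*(2*4*(-44 + 4)) - 101 = 18*(2*4*(-40)) - 101 = 18*(-320) - 101 = -5760 - 101 = -5861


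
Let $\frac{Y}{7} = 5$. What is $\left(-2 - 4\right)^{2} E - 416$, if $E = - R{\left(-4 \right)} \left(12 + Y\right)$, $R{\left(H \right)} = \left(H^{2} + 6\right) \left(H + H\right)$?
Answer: $297376$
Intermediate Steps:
$Y = 35$ ($Y = 7 \cdot 5 = 35$)
$R{\left(H \right)} = 2 H \left(6 + H^{2}\right)$ ($R{\left(H \right)} = \left(6 + H^{2}\right) 2 H = 2 H \left(6 + H^{2}\right)$)
$E = 8272$ ($E = - 2 \left(-4\right) \left(6 + \left(-4\right)^{2}\right) \left(12 + 35\right) = - 2 \left(-4\right) \left(6 + 16\right) 47 = - 2 \left(-4\right) 22 \cdot 47 = - \left(-176\right) 47 = \left(-1\right) \left(-8272\right) = 8272$)
$\left(-2 - 4\right)^{2} E - 416 = \left(-2 - 4\right)^{2} \cdot 8272 - 416 = \left(-6\right)^{2} \cdot 8272 - 416 = 36 \cdot 8272 - 416 = 297792 - 416 = 297376$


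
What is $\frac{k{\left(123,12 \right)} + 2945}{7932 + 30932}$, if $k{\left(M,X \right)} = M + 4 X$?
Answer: $\frac{779}{9716} \approx 0.080177$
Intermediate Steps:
$\frac{k{\left(123,12 \right)} + 2945}{7932 + 30932} = \frac{\left(123 + 4 \cdot 12\right) + 2945}{7932 + 30932} = \frac{\left(123 + 48\right) + 2945}{38864} = \left(171 + 2945\right) \frac{1}{38864} = 3116 \cdot \frac{1}{38864} = \frac{779}{9716}$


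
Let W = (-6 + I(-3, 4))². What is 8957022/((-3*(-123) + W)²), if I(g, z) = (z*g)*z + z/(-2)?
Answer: 8957022/12285025 ≈ 0.72910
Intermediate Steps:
I(g, z) = -z/2 + g*z² (I(g, z) = (g*z)*z + z*(-½) = g*z² - z/2 = -z/2 + g*z²)
W = 3136 (W = (-6 + 4*(-½ - 3*4))² = (-6 + 4*(-½ - 12))² = (-6 + 4*(-25/2))² = (-6 - 50)² = (-56)² = 3136)
8957022/((-3*(-123) + W)²) = 8957022/((-3*(-123) + 3136)²) = 8957022/((369 + 3136)²) = 8957022/(3505²) = 8957022/12285025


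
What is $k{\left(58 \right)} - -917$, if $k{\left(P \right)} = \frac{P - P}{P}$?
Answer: $917$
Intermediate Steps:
$k{\left(P \right)} = 0$ ($k{\left(P \right)} = \frac{0}{P} = 0$)
$k{\left(58 \right)} - -917 = 0 - -917 = 0 + 917 = 917$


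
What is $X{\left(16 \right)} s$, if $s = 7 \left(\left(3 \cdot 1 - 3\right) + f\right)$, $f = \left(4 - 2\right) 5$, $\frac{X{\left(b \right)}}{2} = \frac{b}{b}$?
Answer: $140$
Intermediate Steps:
$X{\left(b \right)} = 2$ ($X{\left(b \right)} = 2 \frac{b}{b} = 2 \cdot 1 = 2$)
$f = 10$ ($f = 2 \cdot 5 = 10$)
$s = 70$ ($s = 7 \left(\left(3 \cdot 1 - 3\right) + 10\right) = 7 \left(\left(3 - 3\right) + 10\right) = 7 \left(0 + 10\right) = 7 \cdot 10 = 70$)
$X{\left(16 \right)} s = 2 \cdot 70 = 140$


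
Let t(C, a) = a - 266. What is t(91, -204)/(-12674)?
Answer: 235/6337 ≈ 0.037084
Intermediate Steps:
t(C, a) = -266 + a
t(91, -204)/(-12674) = (-266 - 204)/(-12674) = -470*(-1/12674) = 235/6337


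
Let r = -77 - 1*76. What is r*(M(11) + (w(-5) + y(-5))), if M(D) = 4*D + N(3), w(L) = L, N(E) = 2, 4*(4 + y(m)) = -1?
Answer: -22491/4 ≈ -5622.8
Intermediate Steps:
r = -153 (r = -77 - 76 = -153)
y(m) = -17/4 (y(m) = -4 + (¼)*(-1) = -4 - ¼ = -17/4)
M(D) = 2 + 4*D (M(D) = 4*D + 2 = 2 + 4*D)
r*(M(11) + (w(-5) + y(-5))) = -153*((2 + 4*11) + (-5 - 17/4)) = -153*((2 + 44) - 37/4) = -153*(46 - 37/4) = -153*147/4 = -22491/4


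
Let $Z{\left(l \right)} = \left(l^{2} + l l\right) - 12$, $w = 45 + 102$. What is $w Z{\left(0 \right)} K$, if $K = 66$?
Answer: $-116424$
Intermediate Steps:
$w = 147$
$Z{\left(l \right)} = -12 + 2 l^{2}$ ($Z{\left(l \right)} = \left(l^{2} + l^{2}\right) - 12 = 2 l^{2} - 12 = -12 + 2 l^{2}$)
$w Z{\left(0 \right)} K = 147 \left(-12 + 2 \cdot 0^{2}\right) 66 = 147 \left(-12 + 2 \cdot 0\right) 66 = 147 \left(-12 + 0\right) 66 = 147 \left(-12\right) 66 = \left(-1764\right) 66 = -116424$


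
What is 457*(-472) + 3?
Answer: -215701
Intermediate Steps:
457*(-472) + 3 = -215704 + 3 = -215701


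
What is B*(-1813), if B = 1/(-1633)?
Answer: 1813/1633 ≈ 1.1102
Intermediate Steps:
B = -1/1633 ≈ -0.00061237
B*(-1813) = -1/1633*(-1813) = 1813/1633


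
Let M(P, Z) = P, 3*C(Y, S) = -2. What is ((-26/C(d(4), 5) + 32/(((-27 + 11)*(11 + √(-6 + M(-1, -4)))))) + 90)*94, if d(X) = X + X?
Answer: 387515/32 + 47*I*√7/32 ≈ 12110.0 + 3.8859*I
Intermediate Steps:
d(X) = 2*X
C(Y, S) = -⅔ (C(Y, S) = (⅓)*(-2) = -⅔)
((-26/C(d(4), 5) + 32/(((-27 + 11)*(11 + √(-6 + M(-1, -4)))))) + 90)*94 = ((-26/(-⅔) + 32/(((-27 + 11)*(11 + √(-6 - 1))))) + 90)*94 = ((-26*(-3/2) + 32/((-16*(11 + √(-7))))) + 90)*94 = ((39 + 32/((-16*(11 + I*√7)))) + 90)*94 = ((39 + 32/(-176 - 16*I*√7)) + 90)*94 = (129 + 32/(-176 - 16*I*√7))*94 = 12126 + 3008/(-176 - 16*I*√7)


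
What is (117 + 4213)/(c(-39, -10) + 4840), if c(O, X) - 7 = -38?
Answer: 4330/4809 ≈ 0.90040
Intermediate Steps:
c(O, X) = -31 (c(O, X) = 7 - 38 = -31)
(117 + 4213)/(c(-39, -10) + 4840) = (117 + 4213)/(-31 + 4840) = 4330/4809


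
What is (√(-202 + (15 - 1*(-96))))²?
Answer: -91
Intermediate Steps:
(√(-202 + (15 - 1*(-96))))² = (√(-202 + (15 + 96)))² = (√(-202 + 111))² = (√(-91))² = (I*√91)² = -91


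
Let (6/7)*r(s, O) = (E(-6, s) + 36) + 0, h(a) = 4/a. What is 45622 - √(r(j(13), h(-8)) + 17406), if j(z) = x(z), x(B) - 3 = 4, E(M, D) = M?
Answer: 45622 - √17441 ≈ 45490.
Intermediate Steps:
x(B) = 7 (x(B) = 3 + 4 = 7)
j(z) = 7
r(s, O) = 35 (r(s, O) = 7*((-6 + 36) + 0)/6 = 7*(30 + 0)/6 = (7/6)*30 = 35)
45622 - √(r(j(13), h(-8)) + 17406) = 45622 - √(35 + 17406) = 45622 - √17441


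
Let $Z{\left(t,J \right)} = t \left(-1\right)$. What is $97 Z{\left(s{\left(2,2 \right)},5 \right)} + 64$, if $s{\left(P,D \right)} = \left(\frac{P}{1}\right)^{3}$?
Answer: $-712$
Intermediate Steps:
$s{\left(P,D \right)} = P^{3}$ ($s{\left(P,D \right)} = \left(P 1\right)^{3} = P^{3}$)
$Z{\left(t,J \right)} = - t$
$97 Z{\left(s{\left(2,2 \right)},5 \right)} + 64 = 97 \left(- 2^{3}\right) + 64 = 97 \left(\left(-1\right) 8\right) + 64 = 97 \left(-8\right) + 64 = -776 + 64 = -712$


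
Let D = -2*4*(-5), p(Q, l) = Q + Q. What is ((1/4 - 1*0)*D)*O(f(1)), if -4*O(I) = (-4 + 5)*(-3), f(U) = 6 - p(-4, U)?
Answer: 15/2 ≈ 7.5000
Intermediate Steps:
p(Q, l) = 2*Q
f(U) = 14 (f(U) = 6 - 2*(-4) = 6 - 1*(-8) = 6 + 8 = 14)
O(I) = ¾ (O(I) = -(-4 + 5)*(-3)/4 = -(-3)/4 = -¼*(-3) = ¾)
D = 40 (D = -8*(-5) = 40)
((1/4 - 1*0)*D)*O(f(1)) = ((1/4 - 1*0)*40)*(¾) = ((¼ + 0)*40)*(¾) = ((¼)*40)*(¾) = 10*(¾) = 15/2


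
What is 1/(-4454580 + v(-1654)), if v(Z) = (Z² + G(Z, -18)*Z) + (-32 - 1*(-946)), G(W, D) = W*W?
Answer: -1/4526592214 ≈ -2.2092e-10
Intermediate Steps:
G(W, D) = W²
v(Z) = 914 + Z² + Z³ (v(Z) = (Z² + Z²*Z) + (-32 - 1*(-946)) = (Z² + Z³) + (-32 + 946) = (Z² + Z³) + 914 = 914 + Z² + Z³)
1/(-4454580 + v(-1654)) = 1/(-4454580 + (914 + (-1654)² + (-1654)³)) = 1/(-4454580 + (914 + 2735716 - 4524874264)) = 1/(-4454580 - 4522137634) = 1/(-4526592214) = -1/4526592214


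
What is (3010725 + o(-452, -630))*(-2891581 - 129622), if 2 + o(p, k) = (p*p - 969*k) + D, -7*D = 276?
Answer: -80902387238209/7 ≈ -1.1557e+13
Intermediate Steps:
D = -276/7 (D = -⅐*276 = -276/7 ≈ -39.429)
o(p, k) = -290/7 + p² - 969*k (o(p, k) = -2 + ((p*p - 969*k) - 276/7) = -2 + ((p² - 969*k) - 276/7) = -2 + (-276/7 + p² - 969*k) = -290/7 + p² - 969*k)
(3010725 + o(-452, -630))*(-2891581 - 129622) = (3010725 + (-290/7 + (-452)² - 969*(-630)))*(-2891581 - 129622) = (3010725 + (-290/7 + 204304 + 610470))*(-3021203) = (3010725 + 5703128/7)*(-3021203) = (26778203/7)*(-3021203) = -80902387238209/7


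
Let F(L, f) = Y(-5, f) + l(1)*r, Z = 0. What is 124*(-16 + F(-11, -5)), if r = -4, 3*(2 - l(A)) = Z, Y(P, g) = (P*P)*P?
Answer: -18476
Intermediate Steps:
Y(P, g) = P³ (Y(P, g) = P²*P = P³)
l(A) = 2 (l(A) = 2 - ⅓*0 = 2 + 0 = 2)
F(L, f) = -133 (F(L, f) = (-5)³ + 2*(-4) = -125 - 8 = -133)
124*(-16 + F(-11, -5)) = 124*(-16 - 133) = 124*(-149) = -18476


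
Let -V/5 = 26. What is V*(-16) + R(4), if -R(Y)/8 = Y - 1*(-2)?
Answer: 2032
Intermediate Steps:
V = -130 (V = -5*26 = -130)
R(Y) = -16 - 8*Y (R(Y) = -8*(Y - 1*(-2)) = -8*(Y + 2) = -8*(2 + Y) = -16 - 8*Y)
V*(-16) + R(4) = -130*(-16) + (-16 - 8*4) = 2080 + (-16 - 32) = 2080 - 48 = 2032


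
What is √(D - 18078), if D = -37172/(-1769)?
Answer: I*√56506830890/1769 ≈ 134.38*I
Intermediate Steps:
D = 37172/1769 (D = -37172*(-1/1769) = 37172/1769 ≈ 21.013)
√(D - 18078) = √(37172/1769 - 18078) = √(-31942810/1769) = I*√56506830890/1769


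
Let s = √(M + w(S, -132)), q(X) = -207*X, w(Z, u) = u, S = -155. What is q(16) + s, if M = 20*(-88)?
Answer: -3312 + 2*I*√473 ≈ -3312.0 + 43.497*I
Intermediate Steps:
M = -1760
s = 2*I*√473 (s = √(-1760 - 132) = √(-1892) = 2*I*√473 ≈ 43.497*I)
q(16) + s = -207*16 + 2*I*√473 = -3312 + 2*I*√473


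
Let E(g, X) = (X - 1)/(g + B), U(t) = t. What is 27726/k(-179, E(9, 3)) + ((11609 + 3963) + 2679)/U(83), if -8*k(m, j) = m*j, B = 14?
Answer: 214982665/14857 ≈ 14470.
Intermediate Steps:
E(g, X) = (-1 + X)/(14 + g) (E(g, X) = (X - 1)/(g + 14) = (-1 + X)/(14 + g))
k(m, j) = -j*m/8 (k(m, j) = -m*j/8 = -j*m/8)
27726/k(-179, E(9, 3)) + ((11609 + 3963) + 2679)/U(83) = 27726/((-1/8*(-1 + 3)/(14 + 9)*(-179))) + ((11609 + 3963) + 2679)/83 = 27726/((-1/8*2/23*(-179))) + (15572 + 2679)*(1/83) = 27726/((-1/8*(1/23)*2*(-179))) + 18251*(1/83) = 27726/((-1/8*2/23*(-179))) + 18251/83 = 27726/(179/92) + 18251/83 = 27726*(92/179) + 18251/83 = 2550792/179 + 18251/83 = 214982665/14857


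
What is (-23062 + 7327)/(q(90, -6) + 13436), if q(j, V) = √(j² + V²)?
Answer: -10570773/9025898 + 9441*√226/18051796 ≈ -1.1633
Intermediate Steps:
q(j, V) = √(V² + j²)
(-23062 + 7327)/(q(90, -6) + 13436) = (-23062 + 7327)/(√((-6)² + 90²) + 13436) = -15735/(√(36 + 8100) + 13436) = -15735/(√8136 + 13436) = -15735/(6*√226 + 13436) = -15735/(13436 + 6*√226)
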